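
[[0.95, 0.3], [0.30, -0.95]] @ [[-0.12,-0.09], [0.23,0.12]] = [[-0.04, -0.05], [-0.25, -0.14]]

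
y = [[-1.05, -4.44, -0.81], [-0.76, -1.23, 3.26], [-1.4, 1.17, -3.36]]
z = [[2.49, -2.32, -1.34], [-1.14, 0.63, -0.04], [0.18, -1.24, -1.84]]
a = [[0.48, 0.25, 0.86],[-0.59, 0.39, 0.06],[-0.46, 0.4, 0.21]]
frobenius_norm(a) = 1.40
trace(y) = -5.64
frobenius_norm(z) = 4.48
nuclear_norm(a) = 1.98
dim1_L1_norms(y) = [6.3, 5.25, 5.93]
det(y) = 33.38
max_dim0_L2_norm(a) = 0.89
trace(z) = 1.28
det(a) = 0.00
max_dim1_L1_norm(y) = 6.3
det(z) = 0.13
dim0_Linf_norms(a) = [0.59, 0.4, 0.86]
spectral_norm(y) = 5.19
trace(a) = 1.08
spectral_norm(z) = 4.18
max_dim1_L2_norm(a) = 1.02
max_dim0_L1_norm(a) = 1.53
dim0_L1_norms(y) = [3.21, 6.84, 7.43]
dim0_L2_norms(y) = [1.91, 4.75, 4.75]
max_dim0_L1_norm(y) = 7.43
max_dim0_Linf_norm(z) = 2.49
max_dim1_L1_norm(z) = 6.15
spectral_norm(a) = 1.03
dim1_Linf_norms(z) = [2.49, 1.14, 1.84]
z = y @ a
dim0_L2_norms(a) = [0.89, 0.61, 0.89]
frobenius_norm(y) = 6.99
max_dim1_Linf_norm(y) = 4.44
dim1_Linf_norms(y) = [4.44, 3.26, 3.36]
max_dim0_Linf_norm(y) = 4.44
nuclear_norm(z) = 5.80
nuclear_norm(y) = 11.08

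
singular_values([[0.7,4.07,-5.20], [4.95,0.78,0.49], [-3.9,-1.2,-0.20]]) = [7.1, 5.97, 0.27]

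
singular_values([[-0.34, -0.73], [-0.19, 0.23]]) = [0.82, 0.27]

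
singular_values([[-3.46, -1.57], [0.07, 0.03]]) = [3.8, 0.0]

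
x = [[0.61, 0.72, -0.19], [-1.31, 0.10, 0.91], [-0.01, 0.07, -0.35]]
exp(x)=[[1.16, 0.88, 0.16], [-1.63, 0.56, 0.8], [-0.06, 0.05, 0.73]]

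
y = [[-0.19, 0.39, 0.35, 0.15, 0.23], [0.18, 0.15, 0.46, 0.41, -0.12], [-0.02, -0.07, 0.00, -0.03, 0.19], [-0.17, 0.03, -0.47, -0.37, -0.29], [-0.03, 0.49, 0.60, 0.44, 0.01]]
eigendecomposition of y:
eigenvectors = [[(-0.43+0j),-0.37-0.31j,-0.37+0.31j,0.72+0.00j,0.72-0.00j], [(0.57+0j),(0.09-0.21j),(0.09+0.21j),(0.4-0.04j),0.40+0.04j], [(0.02+0j),-0.31+0.09j,(-0.31-0.09j),0.09+0.14j,0.09-0.14j], [-0.70+0.00j,(0.59+0j),(0.59-0j),(-0.51-0.15j),(-0.51+0.15j)], [(0.02+0j),-0.09-0.51j,-0.09+0.51j,0.14-0.03j,(0.14+0.03j)]]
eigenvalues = [(-0.48+0j), (0.04+0.26j), (0.04-0.26j), 0.01j, -0.01j]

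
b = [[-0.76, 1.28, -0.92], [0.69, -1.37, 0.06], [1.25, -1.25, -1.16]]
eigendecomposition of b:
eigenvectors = [[(-0.77+0j), (0.08+0.4j), (0.08-0.4j)], [-0.53+0.00j, 0.30-0.17j, (0.3+0.17j)], [-0.36+0.00j, (0.85+0j), 0.85-0.00j]]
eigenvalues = [(-0.32+0j), (-1.49+0.84j), (-1.49-0.84j)]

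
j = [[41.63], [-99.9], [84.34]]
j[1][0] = -99.9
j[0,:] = [41.63]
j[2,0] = 84.34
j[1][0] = -99.9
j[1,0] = -99.9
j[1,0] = -99.9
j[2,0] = 84.34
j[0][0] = 41.63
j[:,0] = [41.63, -99.9, 84.34]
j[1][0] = -99.9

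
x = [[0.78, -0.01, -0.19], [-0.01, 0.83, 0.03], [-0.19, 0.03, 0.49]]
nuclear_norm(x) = 2.10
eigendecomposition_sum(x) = [[0.08,-0.01,0.16],  [-0.01,0.00,-0.02],  [0.16,-0.02,0.32]] + [[0.59, -0.28, -0.31], [-0.28, 0.13, 0.15], [-0.31, 0.15, 0.16]] + [[0.11, 0.28, -0.04], [0.28, 0.69, -0.1], [-0.04, -0.1, 0.01]]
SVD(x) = [[0.82, -0.37, -0.44], [-0.39, -0.92, 0.05], [-0.42, 0.13, -0.90]] @ diag([0.8834649680872421, 0.8217047528986714, 0.3948302790140862]) @ [[0.82,  -0.39,  -0.42], [-0.37,  -0.92,  0.13], [-0.44,  0.05,  -0.9]]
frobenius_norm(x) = 1.27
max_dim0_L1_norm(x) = 0.98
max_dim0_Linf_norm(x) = 0.83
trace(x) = 2.10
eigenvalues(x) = [0.39, 0.88, 0.82]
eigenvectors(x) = [[0.44,  0.82,  -0.37], [-0.05,  -0.39,  -0.92], [0.90,  -0.42,  0.13]]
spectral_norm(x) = 0.88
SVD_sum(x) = [[0.59, -0.28, -0.31], [-0.28, 0.13, 0.15], [-0.31, 0.15, 0.16]] + [[0.11, 0.28, -0.04], [0.28, 0.69, -0.1], [-0.04, -0.1, 0.01]] + [[0.08,  -0.01,  0.16],  [-0.01,  0.00,  -0.02],  [0.16,  -0.02,  0.32]]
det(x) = 0.29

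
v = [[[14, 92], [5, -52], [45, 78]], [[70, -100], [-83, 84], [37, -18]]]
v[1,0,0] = 70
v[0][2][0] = 45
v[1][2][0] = 37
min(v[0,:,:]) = -52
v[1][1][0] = -83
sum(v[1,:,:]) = -10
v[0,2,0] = 45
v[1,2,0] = 37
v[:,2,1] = [78, -18]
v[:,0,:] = [[14, 92], [70, -100]]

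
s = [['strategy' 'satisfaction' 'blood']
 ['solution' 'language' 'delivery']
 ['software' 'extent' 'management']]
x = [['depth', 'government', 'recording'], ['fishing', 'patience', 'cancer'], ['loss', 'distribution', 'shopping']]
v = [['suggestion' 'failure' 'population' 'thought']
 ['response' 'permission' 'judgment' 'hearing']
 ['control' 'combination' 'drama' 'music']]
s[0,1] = 'satisfaction'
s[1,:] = ['solution', 'language', 'delivery']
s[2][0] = 'software'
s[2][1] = 'extent'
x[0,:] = ['depth', 'government', 'recording']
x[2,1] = 'distribution'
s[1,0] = 'solution'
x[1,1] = 'patience'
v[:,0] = ['suggestion', 'response', 'control']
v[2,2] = 'drama'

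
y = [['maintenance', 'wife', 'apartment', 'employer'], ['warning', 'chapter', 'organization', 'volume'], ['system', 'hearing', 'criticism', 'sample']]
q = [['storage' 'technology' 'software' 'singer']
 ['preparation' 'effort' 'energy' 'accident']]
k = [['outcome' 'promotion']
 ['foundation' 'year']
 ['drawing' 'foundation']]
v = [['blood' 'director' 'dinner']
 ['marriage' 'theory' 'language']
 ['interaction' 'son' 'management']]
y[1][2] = 'organization'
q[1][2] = 'energy'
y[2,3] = 'sample'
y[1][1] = 'chapter'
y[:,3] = ['employer', 'volume', 'sample']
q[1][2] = 'energy'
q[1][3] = 'accident'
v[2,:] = ['interaction', 'son', 'management']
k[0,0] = 'outcome'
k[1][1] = 'year'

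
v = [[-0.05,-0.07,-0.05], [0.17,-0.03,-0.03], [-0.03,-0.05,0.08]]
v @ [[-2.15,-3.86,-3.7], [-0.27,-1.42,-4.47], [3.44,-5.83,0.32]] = [[-0.05,  0.58,  0.48], [-0.46,  -0.44,  -0.5], [0.35,  -0.28,  0.36]]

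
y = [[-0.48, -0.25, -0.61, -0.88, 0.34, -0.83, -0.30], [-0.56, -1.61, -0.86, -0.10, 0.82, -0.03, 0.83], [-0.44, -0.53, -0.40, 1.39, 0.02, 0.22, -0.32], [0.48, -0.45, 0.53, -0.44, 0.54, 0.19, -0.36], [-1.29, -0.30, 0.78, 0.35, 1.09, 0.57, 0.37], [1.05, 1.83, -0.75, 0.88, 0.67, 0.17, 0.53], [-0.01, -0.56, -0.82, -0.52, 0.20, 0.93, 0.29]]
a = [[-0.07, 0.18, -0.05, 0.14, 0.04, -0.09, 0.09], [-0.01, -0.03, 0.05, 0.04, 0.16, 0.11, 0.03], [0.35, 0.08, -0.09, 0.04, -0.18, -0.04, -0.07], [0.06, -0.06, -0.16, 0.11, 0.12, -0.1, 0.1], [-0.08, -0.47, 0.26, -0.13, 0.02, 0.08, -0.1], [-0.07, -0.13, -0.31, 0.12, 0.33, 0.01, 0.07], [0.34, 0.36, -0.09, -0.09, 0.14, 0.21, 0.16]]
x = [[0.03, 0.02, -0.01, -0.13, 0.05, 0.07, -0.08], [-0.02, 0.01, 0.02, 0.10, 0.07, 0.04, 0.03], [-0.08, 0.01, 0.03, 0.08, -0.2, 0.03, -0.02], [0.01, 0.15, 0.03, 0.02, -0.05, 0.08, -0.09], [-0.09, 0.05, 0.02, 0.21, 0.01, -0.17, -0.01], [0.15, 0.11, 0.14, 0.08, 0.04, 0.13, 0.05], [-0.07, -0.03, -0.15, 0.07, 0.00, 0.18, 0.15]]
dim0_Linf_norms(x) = [0.15, 0.15, 0.15, 0.21, 0.2, 0.18, 0.15]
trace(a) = 0.11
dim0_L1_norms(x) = [0.45, 0.38, 0.4, 0.69, 0.42, 0.7, 0.43]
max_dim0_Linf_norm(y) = 1.83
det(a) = 0.00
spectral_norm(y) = 3.11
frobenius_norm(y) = 4.94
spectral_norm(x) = 0.35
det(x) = -0.00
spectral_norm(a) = 0.79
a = x @ y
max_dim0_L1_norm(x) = 0.7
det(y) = -19.86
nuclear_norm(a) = 2.40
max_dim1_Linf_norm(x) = 0.21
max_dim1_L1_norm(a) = 1.39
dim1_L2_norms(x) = [0.18, 0.14, 0.23, 0.2, 0.29, 0.29, 0.3]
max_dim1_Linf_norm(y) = 1.83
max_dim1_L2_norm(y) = 2.56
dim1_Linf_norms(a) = [0.18, 0.16, 0.35, 0.16, 0.47, 0.33, 0.36]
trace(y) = -1.38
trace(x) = 0.38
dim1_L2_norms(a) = [0.28, 0.21, 0.42, 0.28, 0.57, 0.5, 0.59]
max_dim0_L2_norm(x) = 0.3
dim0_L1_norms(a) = [0.98, 1.31, 1.01, 0.67, 0.99, 0.64, 0.62]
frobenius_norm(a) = 1.14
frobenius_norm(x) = 0.63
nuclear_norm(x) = 1.42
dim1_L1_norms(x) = [0.39, 0.29, 0.45, 0.43, 0.56, 0.7, 0.65]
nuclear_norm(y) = 11.92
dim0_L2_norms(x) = [0.21, 0.2, 0.21, 0.3, 0.23, 0.3, 0.2]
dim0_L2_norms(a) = [0.51, 0.64, 0.46, 0.27, 0.45, 0.29, 0.25]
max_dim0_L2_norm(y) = 2.62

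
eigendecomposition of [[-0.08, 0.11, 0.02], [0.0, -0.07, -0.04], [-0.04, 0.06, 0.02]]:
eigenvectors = [[(0.85+0j),(0.85-0j),(-0.36+0j)], [0.02+0.35j,0.02-0.35j,(-0.43+0j)], [(0.39-0.04j),(0.39+0.04j),(0.82+0j)]]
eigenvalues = [(-0.07+0.04j), (-0.07-0.04j), (0.01+0j)]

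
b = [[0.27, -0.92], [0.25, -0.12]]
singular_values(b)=[0.98, 0.2]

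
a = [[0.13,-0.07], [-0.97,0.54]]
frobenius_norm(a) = 1.12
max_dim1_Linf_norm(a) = 0.97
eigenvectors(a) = [[-0.48,0.13], [-0.88,-0.99]]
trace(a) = 0.67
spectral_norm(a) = 1.12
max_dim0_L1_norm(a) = 1.1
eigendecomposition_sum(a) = [[0.0,0.0],[0.01,0.00]] + [[0.13, -0.07],[-0.98, 0.54]]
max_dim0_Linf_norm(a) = 0.97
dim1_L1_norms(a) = [0.2, 1.51]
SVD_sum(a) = [[0.13, -0.07], [-0.97, 0.54]] + [[0.0, 0.00], [0.0, 0.00]]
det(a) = 0.00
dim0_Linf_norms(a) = [0.97, 0.54]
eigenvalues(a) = [0.0, 0.67]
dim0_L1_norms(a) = [1.1, 0.61]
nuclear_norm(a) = 1.12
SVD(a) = [[-0.13, 0.99], [0.99, 0.13]] @ diag([1.1199534733612777, 0.002053656740843847]) @ [[-0.87, 0.49],[0.49, 0.87]]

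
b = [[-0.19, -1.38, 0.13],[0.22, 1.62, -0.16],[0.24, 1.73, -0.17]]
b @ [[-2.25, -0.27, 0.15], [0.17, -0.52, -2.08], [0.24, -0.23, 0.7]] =[[0.22, 0.74, 2.93], [-0.26, -0.86, -3.45], [-0.29, -0.93, -3.68]]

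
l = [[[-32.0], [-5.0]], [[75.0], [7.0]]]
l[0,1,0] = -5.0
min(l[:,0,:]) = -32.0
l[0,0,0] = -32.0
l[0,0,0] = -32.0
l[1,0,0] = 75.0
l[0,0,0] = -32.0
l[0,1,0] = -5.0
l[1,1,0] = 7.0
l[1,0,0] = 75.0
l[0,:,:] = [[-32.0], [-5.0]]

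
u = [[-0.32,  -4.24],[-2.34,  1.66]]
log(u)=[[(1.11+2.04j), -0.26+2.02j], [-0.15+1.11j, (1.24+1.1j)]]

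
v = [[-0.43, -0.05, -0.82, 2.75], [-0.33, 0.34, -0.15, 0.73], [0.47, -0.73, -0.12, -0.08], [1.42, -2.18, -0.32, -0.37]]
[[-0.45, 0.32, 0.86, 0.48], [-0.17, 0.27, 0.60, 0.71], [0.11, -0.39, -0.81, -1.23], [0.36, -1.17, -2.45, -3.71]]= v @[[0.01, -0.1, -0.19, -0.33], [-0.08, 0.44, 0.89, 1.48], [-0.26, 0.07, 0.30, -0.10], [-0.24, 0.13, 0.39, 0.12]]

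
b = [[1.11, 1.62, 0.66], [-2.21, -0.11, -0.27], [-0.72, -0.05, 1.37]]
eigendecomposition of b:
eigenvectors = [[0.23+0.61j, 0.23-0.61j, 0.12+0.00j], [(-0.73+0j), (-0.73-0j), (-0.36+0j)], [-0.17+0.14j, -0.17-0.14j, 0.92+0.00j]]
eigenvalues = [(0.54+1.9j), (0.54-1.9j), (1.3+0j)]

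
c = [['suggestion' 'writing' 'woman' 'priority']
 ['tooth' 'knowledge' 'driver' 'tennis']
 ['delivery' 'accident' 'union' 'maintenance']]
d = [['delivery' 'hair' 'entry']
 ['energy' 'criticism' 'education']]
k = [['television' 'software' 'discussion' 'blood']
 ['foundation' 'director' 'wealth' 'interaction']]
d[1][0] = 'energy'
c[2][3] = 'maintenance'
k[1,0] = 'foundation'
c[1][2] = 'driver'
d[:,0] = ['delivery', 'energy']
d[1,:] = ['energy', 'criticism', 'education']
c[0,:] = ['suggestion', 'writing', 'woman', 'priority']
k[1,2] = 'wealth'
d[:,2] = ['entry', 'education']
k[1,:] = ['foundation', 'director', 'wealth', 'interaction']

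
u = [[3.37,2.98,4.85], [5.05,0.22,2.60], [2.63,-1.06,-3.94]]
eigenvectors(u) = [[-0.76, -0.49, 0.07],[-0.64, 0.04, -0.88],[-0.12, 0.87, 0.47]]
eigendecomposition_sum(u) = [[4.76, 1.77, 2.61], [4.03, 1.5, 2.21], [0.78, 0.29, 0.43]] + [[-1.32, 1.12, 2.29], [0.1, -0.09, -0.17], [2.34, -1.98, -4.06]] + [[-0.07, 0.09, -0.04], [0.92, -1.19, 0.57], [-0.49, 0.64, -0.3]]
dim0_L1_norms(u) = [11.05, 4.26, 11.39]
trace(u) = -0.35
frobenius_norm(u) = 9.98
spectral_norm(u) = 8.39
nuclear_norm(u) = 14.94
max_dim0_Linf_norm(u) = 5.05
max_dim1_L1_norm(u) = 11.2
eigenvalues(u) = [6.68, -5.47, -1.57]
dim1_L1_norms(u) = [11.2, 7.87, 7.63]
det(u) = 57.27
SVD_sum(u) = [[4.01,2.05,4.71], [3.11,1.59,3.65], [-0.96,-0.49,-1.13]] + [[-0.64, 0.2, 0.46], [1.93, -0.60, -1.39], [3.59, -1.11, -2.58]] + [[-0.00, 0.73, -0.32], [0.00, -0.77, 0.34], [-0.0, 0.55, -0.24]]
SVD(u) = [[-0.78, 0.16, 0.61], [-0.6, -0.47, -0.65], [0.19, -0.87, 0.46]] @ diag([8.394647510806147, 5.241231017542455, 1.3016107674981168]) @ [[-0.62,-0.31,-0.72], [-0.79,0.24,0.57], [-0.00,0.92,-0.40]]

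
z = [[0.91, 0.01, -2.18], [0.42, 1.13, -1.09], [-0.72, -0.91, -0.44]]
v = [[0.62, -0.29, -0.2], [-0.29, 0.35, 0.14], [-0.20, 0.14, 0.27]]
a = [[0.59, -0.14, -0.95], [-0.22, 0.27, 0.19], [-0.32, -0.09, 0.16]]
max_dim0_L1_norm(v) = 1.11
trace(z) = 1.60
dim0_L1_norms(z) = [2.05, 2.05, 3.71]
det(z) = -2.29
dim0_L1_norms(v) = [1.11, 0.78, 0.61]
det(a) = -0.06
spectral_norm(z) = 2.69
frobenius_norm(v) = 0.93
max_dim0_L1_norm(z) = 3.71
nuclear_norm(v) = 1.24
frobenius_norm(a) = 1.25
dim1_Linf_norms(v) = [0.62, 0.35, 0.27]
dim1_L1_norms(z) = [3.1, 2.64, 2.07]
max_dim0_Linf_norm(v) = 0.62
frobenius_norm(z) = 3.12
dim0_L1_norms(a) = [1.13, 0.5, 1.3]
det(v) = 0.03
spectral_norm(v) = 0.90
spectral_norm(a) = 1.21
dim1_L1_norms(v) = [1.11, 0.78, 0.61]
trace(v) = 1.24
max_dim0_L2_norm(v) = 0.71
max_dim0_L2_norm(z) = 2.48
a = v @ z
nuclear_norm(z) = 4.74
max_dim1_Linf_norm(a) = 0.95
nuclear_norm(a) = 1.66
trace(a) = 1.02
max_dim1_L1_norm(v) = 1.11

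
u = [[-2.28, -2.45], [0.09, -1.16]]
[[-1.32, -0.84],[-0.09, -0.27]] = u @[[0.46,  0.11], [0.11,  0.24]]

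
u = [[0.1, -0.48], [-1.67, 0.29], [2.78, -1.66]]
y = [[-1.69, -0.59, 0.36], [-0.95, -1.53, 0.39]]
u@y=[[0.29,0.68,-0.15], [2.55,0.54,-0.49], [-3.12,0.90,0.35]]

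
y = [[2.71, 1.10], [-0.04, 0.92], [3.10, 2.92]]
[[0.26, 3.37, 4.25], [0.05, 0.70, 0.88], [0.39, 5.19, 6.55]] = y@ [[0.07, 0.92, 1.16], [0.06, 0.80, 1.01]]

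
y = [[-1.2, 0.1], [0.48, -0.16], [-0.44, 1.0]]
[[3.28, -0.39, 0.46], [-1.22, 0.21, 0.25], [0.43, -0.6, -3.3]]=y @ [[-2.80, 0.29, -0.68], [-0.80, -0.47, -3.60]]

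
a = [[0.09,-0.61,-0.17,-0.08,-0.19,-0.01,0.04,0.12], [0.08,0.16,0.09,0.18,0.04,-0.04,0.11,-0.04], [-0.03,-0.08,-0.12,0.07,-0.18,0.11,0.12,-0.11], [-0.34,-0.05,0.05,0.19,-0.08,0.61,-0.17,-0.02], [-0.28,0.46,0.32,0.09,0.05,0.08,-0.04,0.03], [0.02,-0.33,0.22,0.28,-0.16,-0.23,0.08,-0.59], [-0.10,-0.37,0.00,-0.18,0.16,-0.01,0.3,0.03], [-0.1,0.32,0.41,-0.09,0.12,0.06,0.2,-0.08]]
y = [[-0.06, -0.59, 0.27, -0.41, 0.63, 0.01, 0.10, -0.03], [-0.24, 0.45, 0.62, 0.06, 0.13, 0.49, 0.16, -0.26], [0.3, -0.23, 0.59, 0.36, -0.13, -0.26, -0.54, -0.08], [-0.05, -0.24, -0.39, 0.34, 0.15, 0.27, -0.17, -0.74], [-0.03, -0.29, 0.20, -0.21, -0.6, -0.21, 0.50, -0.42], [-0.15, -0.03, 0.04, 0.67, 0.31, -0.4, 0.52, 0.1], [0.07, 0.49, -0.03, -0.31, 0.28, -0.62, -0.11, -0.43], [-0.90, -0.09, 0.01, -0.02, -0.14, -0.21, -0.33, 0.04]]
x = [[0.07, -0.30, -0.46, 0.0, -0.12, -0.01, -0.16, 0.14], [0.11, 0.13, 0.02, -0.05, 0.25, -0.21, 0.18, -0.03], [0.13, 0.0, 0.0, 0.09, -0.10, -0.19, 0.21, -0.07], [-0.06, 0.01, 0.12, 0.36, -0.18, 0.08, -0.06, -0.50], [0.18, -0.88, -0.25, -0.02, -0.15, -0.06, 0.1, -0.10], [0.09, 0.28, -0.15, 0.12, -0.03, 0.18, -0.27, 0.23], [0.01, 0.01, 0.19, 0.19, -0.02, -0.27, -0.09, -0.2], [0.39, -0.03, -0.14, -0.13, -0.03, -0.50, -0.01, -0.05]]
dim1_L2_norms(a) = [0.68, 0.3, 0.31, 0.75, 0.64, 0.82, 0.54, 0.59]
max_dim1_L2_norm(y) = 1.01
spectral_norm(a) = 1.11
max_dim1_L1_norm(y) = 2.49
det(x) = 0.00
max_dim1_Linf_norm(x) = 0.88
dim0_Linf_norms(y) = [0.9, 0.59, 0.62, 0.67, 0.63, 0.62, 0.54, 0.74]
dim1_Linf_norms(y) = [0.63, 0.62, 0.59, 0.74, 0.6, 0.67, 0.62, 0.9]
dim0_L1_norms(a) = [1.04, 2.38, 1.38, 1.16, 0.98, 1.15, 1.06, 1.02]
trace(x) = 0.45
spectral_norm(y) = 1.01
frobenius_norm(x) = 1.71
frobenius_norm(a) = 1.72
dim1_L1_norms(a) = [1.31, 0.74, 0.82, 1.51, 1.35, 1.91, 1.15, 1.38]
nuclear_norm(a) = 4.02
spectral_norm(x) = 1.11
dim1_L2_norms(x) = [0.61, 0.41, 0.35, 0.66, 0.96, 0.53, 0.44, 0.67]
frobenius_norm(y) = 2.83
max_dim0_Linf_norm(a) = 0.61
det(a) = 0.00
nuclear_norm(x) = 4.01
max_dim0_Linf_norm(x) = 0.88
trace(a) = 0.36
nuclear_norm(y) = 8.00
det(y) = 1.00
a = y @ x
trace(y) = 0.25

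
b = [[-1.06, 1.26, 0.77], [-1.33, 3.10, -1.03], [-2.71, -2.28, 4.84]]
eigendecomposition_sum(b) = [[-0.51+0.99j, (0.7-0.43j), (0.31-0.21j)], [(-0.84+0.49j), 0.72+0.01j, (0.33-0.01j)], [(-0.93+0.69j), (0.85-0.08j), 0.39-0.06j]] + [[(-0.51-0.99j), (0.7+0.43j), (0.31+0.21j)], [(-0.84-0.49j), 0.72-0.01j, 0.33+0.01j], [-0.93-0.69j, 0.85+0.08j, (0.39+0.06j)]] + [[-0.03-0.00j, -0.14-0.00j, 0.15-0.00j],[(0.35+0j), (1.66+0j), -1.69+0.00j],[-0.85-0.00j, (-3.99-0j), 4.06-0.00j]]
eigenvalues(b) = [(0.59+0.94j), (0.59-0.94j), (5.69+0j)]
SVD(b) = [[-0.06, -0.49, -0.87],  [0.29, -0.84, 0.45],  [-0.95, -0.23, 0.20]] @ diag([6.230821583610518, 3.5762700723872016, 0.3148884922650521]) @ [[0.36, 0.48, -0.8], [0.63, -0.76, -0.17], [-0.69, -0.44, -0.58]]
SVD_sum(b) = [[-0.14, -0.19, 0.31],[0.67, 0.89, -1.46],[-2.15, -2.87, 4.74]] + [[-1.11, 1.33, 0.3], [-1.90, 2.28, 0.52], [-0.51, 0.62, 0.14]] + [[0.19, 0.12, 0.16], [-0.1, -0.06, -0.08], [-0.04, -0.03, -0.04]]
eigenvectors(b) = [[-0.53+0.26j, (-0.53-0.26j), (0.03+0j)], [-0.52-0.06j, (-0.52+0.06j), -0.38+0.00j], [-0.62+0.00j, -0.62-0.00j, 0.92+0.00j]]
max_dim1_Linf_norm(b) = 4.84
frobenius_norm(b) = 7.19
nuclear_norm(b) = 10.12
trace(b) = 6.88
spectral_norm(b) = 6.23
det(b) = 7.02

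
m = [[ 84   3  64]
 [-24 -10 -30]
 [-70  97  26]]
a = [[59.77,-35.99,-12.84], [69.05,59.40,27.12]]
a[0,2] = -12.84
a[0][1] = -35.99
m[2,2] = 26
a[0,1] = -35.99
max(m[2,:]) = 97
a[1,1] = 59.4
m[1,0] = -24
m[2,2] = 26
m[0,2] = 64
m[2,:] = [-70, 97, 26]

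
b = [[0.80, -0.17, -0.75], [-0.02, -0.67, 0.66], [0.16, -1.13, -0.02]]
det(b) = 0.492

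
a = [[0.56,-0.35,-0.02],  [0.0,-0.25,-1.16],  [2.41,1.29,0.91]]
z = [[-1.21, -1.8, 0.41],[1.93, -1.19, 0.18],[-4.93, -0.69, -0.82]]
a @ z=[[-1.25, -0.58, 0.18], [5.24, 1.1, 0.91], [-4.91, -6.50, 0.47]]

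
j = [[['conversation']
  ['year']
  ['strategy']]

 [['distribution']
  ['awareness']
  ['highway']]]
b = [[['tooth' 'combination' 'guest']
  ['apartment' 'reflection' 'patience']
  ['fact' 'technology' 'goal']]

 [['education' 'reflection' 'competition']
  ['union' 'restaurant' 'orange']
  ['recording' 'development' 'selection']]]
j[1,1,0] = 'awareness'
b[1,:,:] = [['education', 'reflection', 'competition'], ['union', 'restaurant', 'orange'], ['recording', 'development', 'selection']]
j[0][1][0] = 'year'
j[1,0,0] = 'distribution'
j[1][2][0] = 'highway'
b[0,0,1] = 'combination'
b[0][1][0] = 'apartment'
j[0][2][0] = 'strategy'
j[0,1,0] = 'year'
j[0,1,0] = 'year'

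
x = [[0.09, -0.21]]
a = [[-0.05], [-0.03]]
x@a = [[0.0]]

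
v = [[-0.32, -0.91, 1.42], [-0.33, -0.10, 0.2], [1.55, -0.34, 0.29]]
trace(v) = -0.13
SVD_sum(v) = [[0.19, -0.91, 1.35], [0.02, -0.1, 0.15], [0.07, -0.34, 0.5]] + [[-0.51, 0.0, 0.07], [-0.35, 0.00, 0.05], [1.48, -0.00, -0.21]] + [[-0.00,-0.0,-0.00], [0.0,0.00,0.0], [0.0,0.00,0.0]]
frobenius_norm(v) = 2.39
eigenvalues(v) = [-1.66, 1.52, 0.0]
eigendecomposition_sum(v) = [[-0.97, -0.4, 0.75], [-0.30, -0.12, 0.23], [0.72, 0.30, -0.56]] + [[0.65, -0.51, 0.67], [-0.03, 0.02, -0.03], [0.83, -0.64, 0.85]] + [[-0.0, 0.0, 0.00], [-0.0, 0.00, 0.0], [-0.00, 0.0, 0.00]]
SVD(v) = [[0.93, 0.32, -0.17], [0.10, 0.22, 0.97], [0.35, -0.92, 0.17]] @ diag([1.7560789304256859, 1.6199340012550432, 0.0007884749863986653]) @ [[0.12,  -0.56,  0.82], [-0.99,  0.00,  0.14], [0.08,  0.83,  0.55]]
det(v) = -0.00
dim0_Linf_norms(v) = [1.55, 0.91, 1.42]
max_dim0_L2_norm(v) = 1.62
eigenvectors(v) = [[0.78, 0.62, 0.08], [0.24, -0.03, 0.83], [-0.58, 0.79, 0.55]]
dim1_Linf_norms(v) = [1.42, 0.33, 1.55]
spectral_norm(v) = 1.76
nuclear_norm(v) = 3.38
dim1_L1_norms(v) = [2.65, 0.63, 2.18]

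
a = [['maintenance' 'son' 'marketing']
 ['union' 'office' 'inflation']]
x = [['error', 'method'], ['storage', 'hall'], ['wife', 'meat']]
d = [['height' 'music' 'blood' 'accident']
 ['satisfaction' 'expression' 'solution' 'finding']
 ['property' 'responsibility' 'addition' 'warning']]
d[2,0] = 'property'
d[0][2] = 'blood'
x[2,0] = 'wife'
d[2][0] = 'property'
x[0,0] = 'error'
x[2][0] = 'wife'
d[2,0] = 'property'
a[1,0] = 'union'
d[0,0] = 'height'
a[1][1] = 'office'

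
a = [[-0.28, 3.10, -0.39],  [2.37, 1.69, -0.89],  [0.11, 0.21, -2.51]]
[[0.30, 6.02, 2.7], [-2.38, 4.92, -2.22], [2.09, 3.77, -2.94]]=a@[[-1.25, 0.29, -1.14], [-0.13, 1.80, 0.92], [-0.9, -1.34, 1.2]]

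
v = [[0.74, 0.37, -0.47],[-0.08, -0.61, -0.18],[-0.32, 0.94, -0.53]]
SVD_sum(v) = [[0.06, 0.54, -0.27], [-0.04, -0.42, 0.21], [0.09, 0.93, -0.47]] + [[0.7, -0.16, -0.17], [0.09, -0.02, -0.02], [-0.36, 0.08, 0.09]] + [[-0.01,-0.01,-0.03], [-0.13,-0.17,-0.37], [-0.05,-0.07,-0.15]]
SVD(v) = [[-0.47, 0.88, -0.07], [0.36, 0.11, -0.93], [-0.81, -0.46, -0.37]] @ diag([1.2958396997910426, 0.8312484383037901, 0.4615468624776578]) @ [[-0.09,  -0.89,  0.45], [0.95,  -0.21,  -0.23], [0.3,  0.41,  0.86]]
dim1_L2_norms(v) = [0.95, 0.64, 1.13]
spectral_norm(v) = 1.30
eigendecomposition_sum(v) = [[0.78+0.00j, 0.02+0.00j, -0.27+0.00j], [-0.02-0.00j, (-0+0j), 0.01+0.00j], [-0.19-0.00j, (-0.01+0j), (0.07+0j)]] + [[-0.02+0.02j, (0.17+0.22j), -0.10+0.07j],  [-0.03-0.03j, (-0.3+0.23j), -0.09-0.14j],  [(-0.06+0.06j), (0.47+0.67j), -0.30+0.19j]] + [[(-0.02-0.02j),0.17-0.22j,(-0.1-0.07j)], [-0.03+0.03j,(-0.3-0.23j),-0.09+0.14j], [-0.06-0.06j,0.47-0.67j,-0.30-0.19j]]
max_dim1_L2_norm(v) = 1.13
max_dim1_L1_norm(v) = 1.79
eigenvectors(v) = [[0.97+0.00j,  -0.30+0.01j,  (-0.3-0.01j)], [(-0.02+0j),  -0.01-0.40j,  -0.01+0.40j], [-0.24+0.00j,  (-0.86+0j),  -0.86-0.00j]]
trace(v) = -0.40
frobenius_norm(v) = 1.61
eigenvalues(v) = [(0.85+0j), (-0.62+0.44j), (-0.62-0.44j)]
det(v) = 0.50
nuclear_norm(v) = 2.59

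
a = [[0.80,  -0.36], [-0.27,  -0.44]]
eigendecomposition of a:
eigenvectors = [[0.98,0.26],[-0.20,0.96]]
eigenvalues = [0.87, -0.51]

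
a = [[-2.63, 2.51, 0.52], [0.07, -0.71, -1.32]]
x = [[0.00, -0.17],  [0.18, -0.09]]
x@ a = [[-0.01, 0.12, 0.22],[-0.48, 0.52, 0.21]]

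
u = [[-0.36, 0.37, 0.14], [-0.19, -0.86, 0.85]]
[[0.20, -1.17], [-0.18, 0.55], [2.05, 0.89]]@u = [[0.15, 1.08, -0.97], [-0.04, -0.54, 0.44], [-0.91, -0.01, 1.04]]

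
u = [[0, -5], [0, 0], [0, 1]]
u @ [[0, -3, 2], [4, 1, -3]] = [[-20, -5, 15], [0, 0, 0], [4, 1, -3]]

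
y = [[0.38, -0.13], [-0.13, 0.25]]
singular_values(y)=[0.46, 0.17]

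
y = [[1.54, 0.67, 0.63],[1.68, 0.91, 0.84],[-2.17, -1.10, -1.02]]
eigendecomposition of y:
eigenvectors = [[-0.49, 0.02, -0.07], [-0.53, 0.65, 0.76], [0.69, -0.76, -0.64]]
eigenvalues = [1.38, 0.0, 0.05]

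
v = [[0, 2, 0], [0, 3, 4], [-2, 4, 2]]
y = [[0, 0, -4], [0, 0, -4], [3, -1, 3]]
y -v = [[0, -2, -4], [0, -3, -8], [5, -5, 1]]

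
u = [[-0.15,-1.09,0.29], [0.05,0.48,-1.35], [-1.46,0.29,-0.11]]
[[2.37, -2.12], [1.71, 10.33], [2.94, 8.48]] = u@[[-2.33, -5.11],  [-2.44, 0.62],  [-2.22, -7.62]]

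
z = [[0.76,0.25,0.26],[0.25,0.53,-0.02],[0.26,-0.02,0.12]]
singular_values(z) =[0.97, 0.43, 0.01]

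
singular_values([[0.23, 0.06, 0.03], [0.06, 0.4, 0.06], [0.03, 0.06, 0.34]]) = [0.46, 0.3, 0.21]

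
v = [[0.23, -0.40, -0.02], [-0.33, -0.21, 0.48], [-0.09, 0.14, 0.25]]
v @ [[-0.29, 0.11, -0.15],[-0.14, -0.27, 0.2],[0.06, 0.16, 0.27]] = [[-0.01, 0.13, -0.12], [0.15, 0.1, 0.14], [0.02, -0.01, 0.11]]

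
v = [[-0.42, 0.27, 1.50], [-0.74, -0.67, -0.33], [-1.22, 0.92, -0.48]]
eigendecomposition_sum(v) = [[(-0.13+0.66j),0.34-0.28j,(0.66+0.28j)], [(-0.24-0.26j),0.02+0.23j,(-0.32+0.2j)], [-0.66-0.04j,(0.32+0.29j),(-0.18+0.68j)]] + [[-0.13-0.66j, (0.34+0.28j), (0.66-0.28j)], [-0.24+0.26j, 0.02-0.23j, -0.32-0.20j], [(-0.66+0.04j), (0.32-0.29j), -0.18-0.68j]] + [[(-0.15-0j), -0.41-0.00j, 0.18-0.00j], [(-0.26-0j), (-0.7-0j), 0.31-0.00j], [0.10+0.00j, (0.28+0j), -0.12+0.00j]]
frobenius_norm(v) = 2.48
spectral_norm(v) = 1.65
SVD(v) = [[-0.39,-0.89,-0.22], [0.33,0.09,-0.94], [0.86,-0.44,0.26]] @ diag([1.647791323564937, 1.598854436796816, 0.9478123463635866]) @ [[-0.69, 0.28, -0.67],  [0.53, -0.44, -0.73],  [0.5, 0.85, -0.15]]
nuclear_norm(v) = 4.19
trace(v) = -1.57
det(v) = -2.50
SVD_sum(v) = [[0.44,-0.18,0.43], [-0.37,0.15,-0.36], [-0.97,0.40,-0.95]] + [[-0.75,0.63,1.04], [0.08,-0.06,-0.11], [-0.37,0.31,0.51]] + [[-0.11, -0.18, 0.03], [-0.45, -0.76, 0.14], [0.12, 0.21, -0.04]]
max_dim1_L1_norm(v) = 2.62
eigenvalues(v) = [(-0.3+1.57j), (-0.3-1.57j), (-0.98+0j)]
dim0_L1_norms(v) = [2.38, 1.86, 2.31]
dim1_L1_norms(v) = [2.19, 1.74, 2.62]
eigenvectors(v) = [[0.67+0.00j, 0.67-0.00j, (-0.48+0j)],[-0.20+0.29j, (-0.2-0.29j), (-0.81+0j)],[(0.09+0.65j), 0.09-0.65j, 0.33+0.00j]]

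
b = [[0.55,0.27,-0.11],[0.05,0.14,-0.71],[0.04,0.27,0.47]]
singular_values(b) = [0.87, 0.64, 0.23]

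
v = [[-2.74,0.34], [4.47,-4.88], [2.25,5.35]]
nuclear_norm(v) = 12.85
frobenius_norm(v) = 9.23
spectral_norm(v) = 7.56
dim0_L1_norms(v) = [9.46, 10.57]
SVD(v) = [[0.19,0.45], [-0.83,-0.41], [0.53,-0.79]] @ diag([7.56329065986095, 5.282057780303061]) @ [[-0.4, 0.92], [-0.92, -0.4]]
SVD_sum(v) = [[-0.56, 1.29],  [2.49, -5.74],  [-1.6, 3.68]] + [[-2.18, -0.95], [1.98, 0.86], [3.85, 1.67]]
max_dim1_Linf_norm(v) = 5.35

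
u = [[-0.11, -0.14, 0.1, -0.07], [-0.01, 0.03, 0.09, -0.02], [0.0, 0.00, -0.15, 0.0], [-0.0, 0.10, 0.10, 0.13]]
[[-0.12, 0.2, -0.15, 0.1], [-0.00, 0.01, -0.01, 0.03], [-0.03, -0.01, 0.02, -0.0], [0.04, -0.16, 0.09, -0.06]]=u@[[1.21, -0.39, 0.25, -0.82],  [-0.10, -0.64, 0.54, 0.23],  [0.19, 0.06, -0.16, 0.02],  [0.22, -0.82, 0.43, -0.63]]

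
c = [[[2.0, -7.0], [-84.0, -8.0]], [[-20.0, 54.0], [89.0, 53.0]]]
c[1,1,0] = 89.0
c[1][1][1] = 53.0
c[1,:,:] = [[-20.0, 54.0], [89.0, 53.0]]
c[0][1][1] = -8.0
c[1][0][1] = 54.0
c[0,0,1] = -7.0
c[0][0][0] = 2.0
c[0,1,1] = -8.0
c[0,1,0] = -84.0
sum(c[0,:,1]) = -15.0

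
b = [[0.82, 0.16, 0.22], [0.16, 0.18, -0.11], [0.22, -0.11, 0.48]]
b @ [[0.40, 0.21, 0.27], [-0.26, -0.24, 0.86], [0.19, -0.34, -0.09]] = [[0.33, 0.06, 0.34], [-0.00, 0.03, 0.21], [0.21, -0.09, -0.08]]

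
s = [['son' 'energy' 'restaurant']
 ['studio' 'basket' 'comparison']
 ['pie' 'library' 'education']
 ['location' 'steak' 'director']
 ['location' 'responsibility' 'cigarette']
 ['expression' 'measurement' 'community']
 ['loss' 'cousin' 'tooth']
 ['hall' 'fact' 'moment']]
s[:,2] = ['restaurant', 'comparison', 'education', 'director', 'cigarette', 'community', 'tooth', 'moment']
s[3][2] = 'director'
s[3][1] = 'steak'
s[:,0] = ['son', 'studio', 'pie', 'location', 'location', 'expression', 'loss', 'hall']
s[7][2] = 'moment'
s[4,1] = 'responsibility'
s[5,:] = ['expression', 'measurement', 'community']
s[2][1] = 'library'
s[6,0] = 'loss'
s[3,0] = 'location'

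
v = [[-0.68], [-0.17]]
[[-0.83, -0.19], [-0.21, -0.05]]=v @ [[1.22, 0.28]]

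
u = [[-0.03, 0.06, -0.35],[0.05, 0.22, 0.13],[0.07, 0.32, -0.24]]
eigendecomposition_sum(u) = [[-0.02, -0.13, -0.02], [0.05, 0.28, 0.03], [0.03, 0.16, 0.02]] + [[-0.07, -0.08, 0.08], [0.01, 0.02, -0.02], [-0.0, -0.0, 0.0]] + [[0.07, 0.27, -0.42], [-0.02, -0.07, 0.11], [0.04, 0.17, -0.26]]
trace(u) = -0.05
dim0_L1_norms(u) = [0.15, 0.6, 0.72]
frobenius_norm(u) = 0.60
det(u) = 0.00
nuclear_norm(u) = 0.85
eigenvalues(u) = [0.27, -0.05, -0.27]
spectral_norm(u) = 0.50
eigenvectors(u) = [[0.37, -0.98, 0.82], [-0.81, 0.19, -0.22], [-0.46, -0.03, 0.52]]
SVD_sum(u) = [[0.02, 0.19, -0.25], [0.00, 0.02, -0.03], [0.03, 0.23, -0.31]] + [[-0.04, -0.13, -0.10], [0.06, 0.2, 0.16], [0.03, 0.09, 0.07]] + [[-0.01, 0.0, 0.0], [-0.01, 0.00, 0.0], [0.01, -0.00, -0.0]]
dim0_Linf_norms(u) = [0.07, 0.32, 0.35]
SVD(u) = [[0.62, -0.52, -0.58], [0.07, 0.78, -0.62], [0.78, 0.35, 0.52]] @ diag([0.4995664791194368, 0.3310295732500308, 0.023510733168319517]) @ [[0.08, 0.60, -0.79],[0.24, 0.76, 0.6],[0.97, -0.24, -0.08]]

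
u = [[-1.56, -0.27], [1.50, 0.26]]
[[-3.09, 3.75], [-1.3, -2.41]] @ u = [[10.45,  1.81], [-1.59,  -0.28]]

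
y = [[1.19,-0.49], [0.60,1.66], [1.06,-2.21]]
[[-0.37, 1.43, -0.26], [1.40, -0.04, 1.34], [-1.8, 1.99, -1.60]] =y @ [[0.03, 1.04, 0.1], [0.83, -0.40, 0.77]]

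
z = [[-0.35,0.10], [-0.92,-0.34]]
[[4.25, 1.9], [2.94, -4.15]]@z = [[-3.24, -0.22],  [2.79, 1.71]]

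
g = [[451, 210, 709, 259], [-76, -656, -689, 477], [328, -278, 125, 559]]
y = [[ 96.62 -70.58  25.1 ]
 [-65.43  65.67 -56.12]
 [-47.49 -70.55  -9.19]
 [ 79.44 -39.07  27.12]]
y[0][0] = 96.62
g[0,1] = 210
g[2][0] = 328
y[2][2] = -9.19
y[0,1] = -70.58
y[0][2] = 25.1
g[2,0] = 328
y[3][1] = -39.07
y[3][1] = -39.07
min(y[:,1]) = -70.58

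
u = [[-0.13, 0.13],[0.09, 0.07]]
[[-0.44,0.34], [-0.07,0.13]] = u@[[1.02,  -0.35], [-2.38,  2.27]]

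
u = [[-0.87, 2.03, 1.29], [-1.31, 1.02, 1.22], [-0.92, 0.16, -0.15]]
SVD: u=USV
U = [[-0.77, 0.47, 0.43], [-0.62, -0.4, -0.68], [-0.15, -0.79, 0.60]]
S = [3.25, 0.97, 0.46]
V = [[0.5, -0.68, -0.53], [0.86, 0.44, 0.25], [-0.06, 0.58, -0.81]]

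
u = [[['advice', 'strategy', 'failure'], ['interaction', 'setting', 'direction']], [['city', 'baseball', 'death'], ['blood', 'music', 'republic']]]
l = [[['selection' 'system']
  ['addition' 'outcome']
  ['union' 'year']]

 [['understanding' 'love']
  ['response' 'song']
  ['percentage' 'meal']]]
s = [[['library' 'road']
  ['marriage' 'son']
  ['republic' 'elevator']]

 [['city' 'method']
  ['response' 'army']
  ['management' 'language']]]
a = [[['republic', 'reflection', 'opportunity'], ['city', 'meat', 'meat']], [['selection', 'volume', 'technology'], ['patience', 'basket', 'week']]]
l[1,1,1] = 'song'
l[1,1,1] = 'song'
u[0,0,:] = ['advice', 'strategy', 'failure']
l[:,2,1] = ['year', 'meal']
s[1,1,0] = 'response'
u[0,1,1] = 'setting'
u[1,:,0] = ['city', 'blood']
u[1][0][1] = 'baseball'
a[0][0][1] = 'reflection'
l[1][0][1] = 'love'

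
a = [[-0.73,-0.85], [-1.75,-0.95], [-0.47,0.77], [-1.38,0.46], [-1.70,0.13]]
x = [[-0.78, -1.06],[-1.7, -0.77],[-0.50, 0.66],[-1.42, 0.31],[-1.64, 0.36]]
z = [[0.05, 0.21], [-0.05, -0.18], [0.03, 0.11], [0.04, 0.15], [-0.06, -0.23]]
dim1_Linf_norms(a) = [0.85, 1.75, 0.77, 1.38, 1.7]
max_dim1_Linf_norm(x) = 1.7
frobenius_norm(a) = 3.33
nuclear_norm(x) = 4.43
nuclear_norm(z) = 0.42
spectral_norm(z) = 0.42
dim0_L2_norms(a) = [2.93, 1.56]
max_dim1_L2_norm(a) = 1.99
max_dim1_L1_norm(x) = 2.47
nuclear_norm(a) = 4.47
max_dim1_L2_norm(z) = 0.24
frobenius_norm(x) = 3.29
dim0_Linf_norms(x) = [1.7, 1.06]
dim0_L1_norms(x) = [6.04, 3.16]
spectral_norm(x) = 2.92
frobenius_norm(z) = 0.42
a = z + x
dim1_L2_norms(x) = [1.32, 1.87, 0.83, 1.45, 1.68]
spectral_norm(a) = 2.96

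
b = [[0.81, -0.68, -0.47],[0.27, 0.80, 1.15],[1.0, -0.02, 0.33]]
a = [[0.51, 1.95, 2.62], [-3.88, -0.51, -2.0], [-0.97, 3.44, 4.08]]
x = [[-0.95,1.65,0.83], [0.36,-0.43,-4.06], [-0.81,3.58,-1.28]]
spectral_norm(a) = 6.58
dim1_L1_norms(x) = [3.43, 4.85, 5.67]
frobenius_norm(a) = 7.72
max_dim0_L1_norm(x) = 6.17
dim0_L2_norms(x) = [1.3, 3.97, 4.34]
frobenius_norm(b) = 2.12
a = x @ b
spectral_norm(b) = 1.63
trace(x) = -2.66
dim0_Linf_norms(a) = [3.88, 3.44, 4.08]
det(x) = -7.36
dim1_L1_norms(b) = [1.96, 2.22, 1.35]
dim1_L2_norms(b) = [1.16, 1.43, 1.05]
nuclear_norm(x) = 8.90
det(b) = -0.11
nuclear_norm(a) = 10.66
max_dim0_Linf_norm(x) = 4.06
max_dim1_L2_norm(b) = 1.43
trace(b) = 1.94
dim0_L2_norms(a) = [4.03, 3.99, 5.25]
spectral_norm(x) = 4.41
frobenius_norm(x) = 6.02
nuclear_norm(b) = 3.03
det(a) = 0.83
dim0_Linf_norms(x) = [0.95, 3.58, 4.06]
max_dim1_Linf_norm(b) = 1.15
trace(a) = 4.08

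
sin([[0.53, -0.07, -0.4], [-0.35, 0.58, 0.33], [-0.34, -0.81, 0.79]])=[[0.47, -0.16, -0.31], [-0.27, 0.64, 0.22], [-0.36, -0.64, 0.77]]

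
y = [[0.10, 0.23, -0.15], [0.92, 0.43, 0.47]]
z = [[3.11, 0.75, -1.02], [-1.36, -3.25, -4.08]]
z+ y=[[3.21, 0.98, -1.17], [-0.44, -2.82, -3.61]]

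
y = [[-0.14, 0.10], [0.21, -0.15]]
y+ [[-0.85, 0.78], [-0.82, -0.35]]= [[-0.99, 0.88], [-0.61, -0.5]]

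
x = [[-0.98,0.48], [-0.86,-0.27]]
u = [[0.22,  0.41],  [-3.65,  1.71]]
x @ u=[[-1.97, 0.42], [0.8, -0.81]]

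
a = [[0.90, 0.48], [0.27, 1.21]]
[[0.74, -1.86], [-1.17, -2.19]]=a @ [[1.52, -1.25], [-1.31, -1.53]]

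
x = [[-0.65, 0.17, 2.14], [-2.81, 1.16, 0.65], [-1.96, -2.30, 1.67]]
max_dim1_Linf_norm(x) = 2.81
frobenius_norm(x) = 5.16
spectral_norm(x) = 4.17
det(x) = 17.05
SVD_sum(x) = [[-1.34, -0.40, 1.01], [-1.78, -0.53, 1.35], [-2.35, -0.70, 1.78]] + [[-0.01,  0.02,  -0.0], [-0.84,  1.84,  -0.38], [0.64,  -1.41,  0.29]] + [[0.69, 0.55, 1.13], [-0.2, -0.15, -0.32], [-0.25, -0.19, -0.4]]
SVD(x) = [[-0.41, -0.01, -0.91], [-0.55, -0.8, 0.26], [-0.73, 0.61, 0.32]] @ diag([4.173794872739346, 2.590122424418525, 1.5768329609755904]) @ [[0.78, 0.23, -0.59], [0.41, -0.89, 0.18], [-0.48, -0.38, -0.79]]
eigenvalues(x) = [(-0.14+2.63j), (-0.14-2.63j), (2.46+0j)]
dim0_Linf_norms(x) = [2.81, 2.3, 2.14]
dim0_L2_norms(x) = [3.49, 2.58, 2.79]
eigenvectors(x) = [[0.09-0.54j,0.09+0.54j,0.43+0.00j], [0.44-0.28j,(0.44+0.28j),-0.60+0.00j], [0.65+0.00j,(0.65-0j),0.67+0.00j]]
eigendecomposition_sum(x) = [[-0.55+1.05j,0.52+0.49j,0.81-0.24j], [-1.09+0.28j,-0.02+0.68j,(0.68+0.42j)], [(-1.33-0.45j),(-0.48+0.7j),(0.43+0.91j)]] + [[-0.55-1.05j,0.52-0.49j,(0.81+0.24j)], [(-1.09-0.28j),-0.02-0.68j,0.68-0.42j], [(-1.33+0.45j),-0.48-0.70j,(0.43-0.91j)]] + [[0.45+0.00j, -0.86-0.00j, 0.52-0.00j], [(-0.63-0j), (1.19+0j), (-0.72+0j)], [(0.71+0j), (-1.35-0j), 0.81-0.00j]]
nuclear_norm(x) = 8.34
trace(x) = 2.18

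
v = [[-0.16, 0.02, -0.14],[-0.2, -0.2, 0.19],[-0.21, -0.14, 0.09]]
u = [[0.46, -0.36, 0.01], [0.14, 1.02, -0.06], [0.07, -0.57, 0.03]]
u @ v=[[-0.0, 0.08, -0.13], [-0.21, -0.19, 0.17], [0.1, 0.11, -0.12]]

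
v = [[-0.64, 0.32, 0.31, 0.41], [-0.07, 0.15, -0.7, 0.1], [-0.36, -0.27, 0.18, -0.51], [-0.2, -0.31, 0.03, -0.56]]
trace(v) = -0.87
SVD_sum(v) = [[0.03,0.19,-0.08,0.31], [0.03,0.16,-0.07,0.25], [-0.06,-0.32,0.14,-0.52], [-0.06,-0.33,0.14,-0.53]] + [[-0.53, 0.11, 0.53, 0.13], [0.27, -0.06, -0.28, -0.07], [-0.17, 0.03, 0.17, 0.04], [-0.01, 0.0, 0.01, 0.00]] + [[-0.15,  0.02,  -0.14,  -0.03], [-0.37,  0.05,  -0.36,  -0.09], [-0.13,  0.02,  -0.13,  -0.03], [-0.13,  0.02,  -0.12,  -0.03]] + [[0.00, 0.0, 0.00, -0.0], [-0.00, -0.0, -0.0, 0.00], [-0.0, -0.00, -0.00, 0.00], [0.00, 0.0, 0.00, -0.0]]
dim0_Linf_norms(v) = [0.64, 0.32, 0.7, 0.56]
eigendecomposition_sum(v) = [[-0.32+0.25j, (0.15+0.19j), 0.17+0.14j, 0.20+0.41j], [-0.09-0.11j, -0.07+0.06j, (-0.05+0.06j), (-0.14+0.07j)], [(-0.15-0.12j), (-0.07+0.09j), -0.05+0.09j, (-0.17+0.14j)], [-0.08-0.18j, -0.11+0.05j, -0.09+0.06j, -0.22+0.04j]] + [[-0.32-0.25j, 0.15-0.19j, (0.17-0.14j), 0.20-0.41j], [(-0.09+0.11j), (-0.07-0.06j), -0.05-0.06j, -0.14-0.07j], [-0.15+0.12j, -0.07-0.09j, (-0.05-0.09j), -0.17-0.14j], [(-0.08+0.18j), -0.11-0.05j, -0.09-0.06j, (-0.22-0.04j)]] + [[0.00-0.00j, (0.01+0j), (-0.02+0j), (0.02-0j)], [(0.11-0j), (0.28+0j), (-0.6+0j), (0.39-0j)], [-0.05+0.00j, (-0.13-0j), (0.27-0j), -0.17+0.00j], [-0.04+0.00j, (-0.09-0j), 0.20-0.00j, (-0.13+0j)]] + [[-0j, -0.00+0.00j, -0.00+0.00j, 0.00-0.00j], [0.00-0.00j, -0.00+0.00j, -0.00+0.00j, 0.00-0.00j], [-0j, (-0+0j), -0.00+0.00j, 0.00-0.00j], [(-0+0j), -0j, 0.00-0.00j, (-0+0j)]]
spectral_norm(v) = 1.03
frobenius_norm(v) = 1.50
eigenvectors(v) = [[0.79+0.00j, 0.79-0.00j, -0.03+0.00j, (-0.14+0j)],[0.01+0.28j, 0.01-0.28j, -0.87+0.00j, (-0.84+0j)],[(0.09+0.37j), 0.09-0.37j, (0.39+0j), -0.09+0.00j],[(-0.09+0.37j), -0.09-0.37j, 0.29+0.00j, 0.51+0.00j]]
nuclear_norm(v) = 2.55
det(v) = -0.00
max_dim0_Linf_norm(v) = 0.7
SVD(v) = [[-0.37, 0.85, -0.33, 0.16],  [-0.3, -0.44, -0.84, -0.07],  [0.62, 0.27, -0.31, -0.67],  [0.63, 0.02, -0.29, 0.72]] @ diag([1.0252812778271987, 0.9009290130932466, 0.6215506509200329, 5.517915523322212e-05]) @ [[-0.09, -0.51, 0.22, -0.83], [-0.69, 0.14, 0.69, 0.17], [0.71, -0.09, 0.68, 0.16], [0.14, 0.84, 0.09, -0.51]]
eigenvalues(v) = [(-0.65+0.45j), (-0.65-0.45j), (0.43+0j), (-0+0j)]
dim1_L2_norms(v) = [0.88, 0.73, 0.7, 0.67]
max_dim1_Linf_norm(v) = 0.7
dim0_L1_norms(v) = [1.27, 1.05, 1.22, 1.58]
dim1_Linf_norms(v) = [0.64, 0.7, 0.51, 0.56]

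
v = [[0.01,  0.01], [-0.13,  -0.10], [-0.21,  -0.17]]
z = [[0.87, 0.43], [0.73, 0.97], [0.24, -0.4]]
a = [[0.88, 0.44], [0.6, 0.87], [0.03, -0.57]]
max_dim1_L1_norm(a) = 1.47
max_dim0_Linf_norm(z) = 0.97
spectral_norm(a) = 1.45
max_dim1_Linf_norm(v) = 0.21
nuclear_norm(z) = 2.09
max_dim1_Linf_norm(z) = 0.97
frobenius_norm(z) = 1.62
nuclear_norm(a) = 2.01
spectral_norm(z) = 1.52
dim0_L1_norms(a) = [1.51, 1.88]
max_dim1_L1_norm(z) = 1.7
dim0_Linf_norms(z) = [0.87, 0.97]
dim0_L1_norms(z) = [1.84, 1.8]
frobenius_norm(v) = 0.32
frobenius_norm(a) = 1.55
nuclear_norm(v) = 0.32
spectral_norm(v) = 0.32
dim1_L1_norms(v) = [0.02, 0.23, 0.38]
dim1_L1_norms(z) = [1.3, 1.7, 0.64]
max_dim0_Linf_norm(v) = 0.21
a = z + v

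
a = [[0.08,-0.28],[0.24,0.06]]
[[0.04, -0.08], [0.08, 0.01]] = a@[[0.34, -0.03],[-0.03, 0.29]]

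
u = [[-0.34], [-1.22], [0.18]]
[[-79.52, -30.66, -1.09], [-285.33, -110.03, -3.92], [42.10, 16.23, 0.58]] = u @ [[233.88, 90.19, 3.21]]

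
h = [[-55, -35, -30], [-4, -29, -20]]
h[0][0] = -55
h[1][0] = -4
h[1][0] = -4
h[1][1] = -29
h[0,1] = -35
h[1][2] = -20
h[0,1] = -35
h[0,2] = -30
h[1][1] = -29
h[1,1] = -29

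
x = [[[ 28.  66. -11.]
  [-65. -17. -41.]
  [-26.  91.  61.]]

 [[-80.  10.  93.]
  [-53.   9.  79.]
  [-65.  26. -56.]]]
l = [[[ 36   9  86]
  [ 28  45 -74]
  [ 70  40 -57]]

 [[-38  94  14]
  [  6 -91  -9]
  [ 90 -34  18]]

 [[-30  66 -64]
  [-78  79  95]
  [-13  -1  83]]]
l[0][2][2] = -57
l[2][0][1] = 66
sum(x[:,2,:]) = 31.0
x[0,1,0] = -65.0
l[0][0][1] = 9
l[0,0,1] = 9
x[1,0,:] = [-80.0, 10.0, 93.0]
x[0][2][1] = 91.0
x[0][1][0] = -65.0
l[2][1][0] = -78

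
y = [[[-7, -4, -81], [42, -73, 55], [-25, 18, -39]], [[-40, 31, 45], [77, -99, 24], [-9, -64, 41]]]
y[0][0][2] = -81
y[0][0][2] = -81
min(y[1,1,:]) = -99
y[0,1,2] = 55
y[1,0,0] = -40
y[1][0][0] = -40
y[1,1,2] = 24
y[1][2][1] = -64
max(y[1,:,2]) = 45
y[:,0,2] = [-81, 45]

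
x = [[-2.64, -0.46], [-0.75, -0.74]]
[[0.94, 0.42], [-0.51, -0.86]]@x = [[-2.80,-0.74], [1.99,0.87]]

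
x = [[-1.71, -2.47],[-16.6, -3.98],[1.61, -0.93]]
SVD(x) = [[-0.13, 0.84], [-0.99, -0.07], [0.08, 0.54]] @ diag([17.270138921669542, 2.3716453415793253]) @ [[0.97, 0.24], [0.24, -0.97]]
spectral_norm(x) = 17.27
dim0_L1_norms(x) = [19.92, 7.38]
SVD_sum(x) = [[-2.19, -0.55], [-16.56, -4.14], [1.3, 0.32]] + [[0.48, -1.92],[-0.04, 0.16],[0.31, -1.25]]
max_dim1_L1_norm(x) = 20.58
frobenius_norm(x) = 17.43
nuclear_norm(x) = 19.64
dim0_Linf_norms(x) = [16.6, 3.98]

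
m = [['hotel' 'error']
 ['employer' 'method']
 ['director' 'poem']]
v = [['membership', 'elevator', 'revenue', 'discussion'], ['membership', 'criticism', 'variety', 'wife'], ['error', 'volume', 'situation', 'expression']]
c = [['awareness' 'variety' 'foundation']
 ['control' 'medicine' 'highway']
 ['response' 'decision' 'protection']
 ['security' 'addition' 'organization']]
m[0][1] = 'error'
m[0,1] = 'error'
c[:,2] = ['foundation', 'highway', 'protection', 'organization']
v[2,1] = 'volume'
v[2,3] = 'expression'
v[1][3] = 'wife'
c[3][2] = 'organization'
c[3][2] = 'organization'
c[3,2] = 'organization'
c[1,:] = ['control', 'medicine', 'highway']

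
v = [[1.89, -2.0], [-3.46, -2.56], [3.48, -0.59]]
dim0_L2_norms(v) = [5.26, 3.3]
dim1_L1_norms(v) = [3.89, 6.02, 4.07]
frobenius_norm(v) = 6.21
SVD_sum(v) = [[1.49, 0.26], [-3.79, -0.66], [3.28, 0.57]] + [[0.40,-2.26],[0.33,-1.90],[0.20,-1.16]]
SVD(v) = [[-0.29,  -0.71], [0.73,  -0.6], [-0.63,  -0.37]] @ diag([5.308802906169207, 3.220622875073917]) @ [[-0.99,  -0.17], [-0.17,  0.99]]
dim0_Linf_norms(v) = [3.48, 2.56]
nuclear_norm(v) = 8.53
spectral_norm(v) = 5.31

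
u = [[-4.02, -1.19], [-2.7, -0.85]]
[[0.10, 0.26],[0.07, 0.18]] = u @ [[-0.01, -0.06], [-0.05, -0.02]]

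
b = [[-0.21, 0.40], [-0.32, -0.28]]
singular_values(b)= [0.49, 0.38]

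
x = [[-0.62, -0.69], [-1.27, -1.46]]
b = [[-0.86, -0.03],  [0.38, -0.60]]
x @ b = [[0.27,0.43], [0.54,0.91]]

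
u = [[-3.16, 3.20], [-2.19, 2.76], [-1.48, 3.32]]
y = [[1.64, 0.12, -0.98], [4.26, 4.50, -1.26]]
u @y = [[8.45, 14.02, -0.94], [8.17, 12.16, -1.33], [11.72, 14.76, -2.73]]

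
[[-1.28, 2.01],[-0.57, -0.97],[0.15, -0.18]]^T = [[-1.28, -0.57, 0.15], [2.01, -0.97, -0.18]]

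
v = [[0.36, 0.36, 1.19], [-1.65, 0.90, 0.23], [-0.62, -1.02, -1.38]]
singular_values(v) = [2.22, 1.89, 0.34]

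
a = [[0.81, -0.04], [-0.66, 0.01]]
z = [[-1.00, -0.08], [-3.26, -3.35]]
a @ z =[[-0.68, 0.07], [0.63, 0.02]]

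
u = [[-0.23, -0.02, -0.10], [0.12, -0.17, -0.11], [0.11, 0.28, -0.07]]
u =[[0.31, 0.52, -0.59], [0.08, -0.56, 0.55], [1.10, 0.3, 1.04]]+[[-0.54, -0.54, 0.49], [0.04, 0.39, -0.66], [-0.99, -0.02, -1.11]]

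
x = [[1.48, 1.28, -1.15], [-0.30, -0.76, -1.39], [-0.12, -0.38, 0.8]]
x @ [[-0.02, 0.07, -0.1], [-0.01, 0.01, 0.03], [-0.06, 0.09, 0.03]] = [[0.03, 0.01, -0.14], [0.1, -0.15, -0.03], [-0.04, 0.06, 0.02]]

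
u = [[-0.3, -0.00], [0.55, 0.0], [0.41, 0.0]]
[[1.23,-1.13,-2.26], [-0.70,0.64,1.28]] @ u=[[-1.92, 0.00], [1.09, 0.0]]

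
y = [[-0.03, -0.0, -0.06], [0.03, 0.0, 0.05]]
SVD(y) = [[-0.75,0.66], [0.66,0.75]] @ diag([0.08881774101305209, 0.0033777035598767705]) @ [[0.48, 0.0, 0.88], [0.88, 0.00, -0.48]]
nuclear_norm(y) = 0.09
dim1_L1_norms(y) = [0.09, 0.08]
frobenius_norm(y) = 0.09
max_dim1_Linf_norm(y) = 0.06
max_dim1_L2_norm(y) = 0.07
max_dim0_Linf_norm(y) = 0.06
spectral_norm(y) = 0.09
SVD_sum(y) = [[-0.03, 0.0, -0.06], [0.03, 0.00, 0.05]] + [[0.0,  0.00,  -0.0],[0.0,  0.0,  -0.00]]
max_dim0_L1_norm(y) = 0.11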